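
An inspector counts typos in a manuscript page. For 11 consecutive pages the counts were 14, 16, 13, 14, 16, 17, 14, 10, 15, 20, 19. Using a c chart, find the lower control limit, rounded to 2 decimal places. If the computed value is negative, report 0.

c̄ = (14 + 16 + 13 + 14 + 16 + 17 + 14 + 10 + 15 + 20 + 19) / 11 = 168 / 11 = 15.2727
LCL = c̄ − 3√c̄ = 15.2727 − 3 × 3.9080 = 3.5486

3.55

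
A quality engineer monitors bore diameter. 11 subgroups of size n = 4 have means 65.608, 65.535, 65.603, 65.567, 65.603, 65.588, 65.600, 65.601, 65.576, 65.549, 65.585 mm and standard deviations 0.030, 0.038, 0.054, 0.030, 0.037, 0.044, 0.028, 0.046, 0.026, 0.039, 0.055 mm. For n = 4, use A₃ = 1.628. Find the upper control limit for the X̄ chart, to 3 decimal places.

X̄̄ = (65.608 + 65.535 + 65.603 + 65.567 + 65.603 + 65.588 + 65.600 + 65.601 + 65.576 + 65.549 + 65.585) / 11 = 65.5832
s̄ = (0.030 + 0.038 + 0.054 + 0.030 + 0.037 + 0.044 + 0.028 + 0.046 + 0.026 + 0.039 + 0.055) / 11 = 0.0388
UCL = X̄̄ + A₃·s̄ = 65.5832 + 1.628 × 0.0388 = 65.6464

65.646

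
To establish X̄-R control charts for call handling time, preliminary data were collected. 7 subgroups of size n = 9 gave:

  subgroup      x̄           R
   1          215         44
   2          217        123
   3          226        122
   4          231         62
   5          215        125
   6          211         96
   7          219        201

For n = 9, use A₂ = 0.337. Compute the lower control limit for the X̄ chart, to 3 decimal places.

181.928

X̄̄ = (215 + 217 + 226 + 231 + 215 + 211 + 219) / 7 = 1534.0000 / 7 = 219.1429
R̄ = (44 + 123 + 122 + 62 + 125 + 96 + 201) / 7 = 773.0000 / 7 = 110.4286
LCL = X̄̄ − A₂·R̄ = 219.1429 − 0.337 × 110.4286 = 181.9284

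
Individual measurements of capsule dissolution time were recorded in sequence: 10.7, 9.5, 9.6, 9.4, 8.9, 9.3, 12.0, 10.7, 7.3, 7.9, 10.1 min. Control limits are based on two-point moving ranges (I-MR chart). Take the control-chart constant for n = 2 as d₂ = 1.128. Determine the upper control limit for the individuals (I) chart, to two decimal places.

12.93

X̄ = (10.7 + 9.5 + 9.6 + 9.4 + 8.9 + 9.3 + 12.0 + 10.7 + 7.3 + 7.9 + 10.1) / 11 = 9.5818
Moving ranges: 1.2, 0.1, 0.2, 0.5, 0.4, 2.7, 1.3, 3.4, 0.6, 2.2; M̄R̄ = 12.6000 / 10 = 1.2600
UCL = X̄ + 3·M̄R̄/d₂ = 9.5818 + 3 × 1.2600 / 1.128 = 12.9329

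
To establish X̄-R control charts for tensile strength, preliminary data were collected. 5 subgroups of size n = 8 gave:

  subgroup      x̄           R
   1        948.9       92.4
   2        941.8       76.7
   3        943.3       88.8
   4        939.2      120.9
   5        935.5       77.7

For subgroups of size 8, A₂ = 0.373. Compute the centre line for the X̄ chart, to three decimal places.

X̄̄ = (948.9 + 941.8 + 943.3 + 939.2 + 935.5) / 5 = 4708.7000 / 5 = 941.7400
CL = X̄̄ = 941.7400

941.740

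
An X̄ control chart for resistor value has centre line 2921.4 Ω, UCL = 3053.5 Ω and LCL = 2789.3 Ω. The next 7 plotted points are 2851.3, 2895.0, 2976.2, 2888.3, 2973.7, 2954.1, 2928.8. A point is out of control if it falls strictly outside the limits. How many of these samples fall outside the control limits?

0

All 7 points lie within [2789.3, 3053.5].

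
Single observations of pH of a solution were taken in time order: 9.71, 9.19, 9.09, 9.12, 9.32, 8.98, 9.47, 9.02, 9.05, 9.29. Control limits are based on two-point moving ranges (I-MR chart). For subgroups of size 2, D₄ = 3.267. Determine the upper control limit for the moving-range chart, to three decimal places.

0.871

Moving ranges: 0.52, 0.10, 0.03, 0.20, 0.34, 0.49, 0.45, 0.03, 0.24; M̄R̄ = 2.4000 / 9 = 0.2667
UCL_MR = D₄·M̄R̄ = 3.267 × 0.2667 = 0.8712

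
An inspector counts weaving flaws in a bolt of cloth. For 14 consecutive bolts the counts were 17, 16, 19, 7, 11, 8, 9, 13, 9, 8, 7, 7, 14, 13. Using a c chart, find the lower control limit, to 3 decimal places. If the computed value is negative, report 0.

1.207

c̄ = (17 + 16 + 19 + 7 + 11 + 8 + 9 + 13 + 9 + 8 + 7 + 7 + 14 + 13) / 14 = 158 / 14 = 11.2857
LCL = c̄ − 3√c̄ = 11.2857 − 3 × 3.3594 = 1.2074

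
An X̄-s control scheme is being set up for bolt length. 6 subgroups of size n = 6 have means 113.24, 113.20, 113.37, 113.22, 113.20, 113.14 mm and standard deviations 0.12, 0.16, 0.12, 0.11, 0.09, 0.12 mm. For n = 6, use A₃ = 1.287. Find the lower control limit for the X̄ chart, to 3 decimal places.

X̄̄ = (113.24 + 113.20 + 113.37 + 113.22 + 113.20 + 113.14) / 6 = 113.2283
s̄ = (0.12 + 0.16 + 0.12 + 0.11 + 0.09 + 0.12) / 6 = 0.1200
LCL = X̄̄ − A₃·s̄ = 113.2283 − 1.287 × 0.1200 = 113.0739

113.074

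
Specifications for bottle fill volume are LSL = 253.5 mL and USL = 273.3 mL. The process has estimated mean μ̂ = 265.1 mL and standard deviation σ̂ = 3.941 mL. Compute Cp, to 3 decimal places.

0.837

Cp = (USL − LSL) / (6σ̂) = (273.3 − 253.5) / (6 × 3.941) = 19.8000 / 23.6460 = 0.8374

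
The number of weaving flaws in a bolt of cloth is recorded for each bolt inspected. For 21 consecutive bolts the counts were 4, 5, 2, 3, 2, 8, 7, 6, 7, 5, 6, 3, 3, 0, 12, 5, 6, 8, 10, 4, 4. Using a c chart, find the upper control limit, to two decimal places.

c̄ = (4 + 5 + 2 + 3 + 2 + 8 + 7 + 6 + 7 + 5 + 6 + 3 + 3 + 0 + 12 + 5 + 6 + 8 + 10 + 4 + 4) / 21 = 110 / 21 = 5.2381
UCL = c̄ + 3√c̄ = 5.2381 + 3 × √5.2381 = 5.2381 + 3 × 2.2887 = 12.1042

12.10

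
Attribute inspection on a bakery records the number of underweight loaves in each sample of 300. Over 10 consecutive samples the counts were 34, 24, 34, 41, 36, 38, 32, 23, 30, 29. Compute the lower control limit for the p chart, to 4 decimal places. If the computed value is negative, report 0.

0.0535

p̄ = Σdᵢ / (k·n) = 321 / (10 × 300) = 0.10700
LCL = p̄ − 3·√(p̄(1−p̄)/n) = 0.10700 − 3 × 0.01785 = 0.05346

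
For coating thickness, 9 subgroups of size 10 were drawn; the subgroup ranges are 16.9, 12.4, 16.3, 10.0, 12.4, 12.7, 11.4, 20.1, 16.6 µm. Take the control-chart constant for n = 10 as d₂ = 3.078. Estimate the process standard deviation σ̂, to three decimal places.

R̄ = (16.9 + 12.4 + 16.3 + 10.0 + 12.4 + 12.7 + 11.4 + 20.1 + 16.6) / 9 = 14.3111
σ̂ = R̄ / d₂ = 14.3111 / 3.078 = 4.6495

4.649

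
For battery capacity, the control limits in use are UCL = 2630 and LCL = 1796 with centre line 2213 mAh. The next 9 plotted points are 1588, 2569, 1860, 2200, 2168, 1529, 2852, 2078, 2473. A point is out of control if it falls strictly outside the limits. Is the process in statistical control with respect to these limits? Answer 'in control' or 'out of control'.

Compare each point to [1796, 2630]: sample 1 = 1588 < LCL; sample 6 = 1529 < LCL; sample 7 = 2852 > UCL.

out of control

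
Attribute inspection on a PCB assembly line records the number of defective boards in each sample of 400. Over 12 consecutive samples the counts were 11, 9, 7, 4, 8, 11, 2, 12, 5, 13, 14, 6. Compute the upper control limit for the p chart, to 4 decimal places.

p̄ = Σdᵢ / (k·n) = 102 / (12 × 400) = 0.02125
UCL = p̄ + 3·√(p̄(1−p̄)/n) = 0.02125 + 3 × √(0.02125×0.97875/400) = 0.02125 + 3 × 0.00721 = 0.04288

0.0429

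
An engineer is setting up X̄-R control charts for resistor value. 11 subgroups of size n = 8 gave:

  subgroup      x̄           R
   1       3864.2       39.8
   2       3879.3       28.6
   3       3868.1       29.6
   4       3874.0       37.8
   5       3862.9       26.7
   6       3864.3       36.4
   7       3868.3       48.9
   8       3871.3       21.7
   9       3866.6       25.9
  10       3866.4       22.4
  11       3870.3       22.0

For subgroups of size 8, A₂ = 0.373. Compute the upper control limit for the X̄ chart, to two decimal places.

X̄̄ = (3864.2 + 3879.3 + 3868.1 + 3874.0 + 3862.9 + 3864.3 + 3868.3 + 3871.3 + 3866.6 + 3866.4 + 3870.3) / 11 = 42555.7000 / 11 = 3868.7000
R̄ = (39.8 + 28.6 + 29.6 + 37.8 + 26.7 + 36.4 + 48.9 + 21.7 + 25.9 + 22.4 + 22.0) / 11 = 339.8000 / 11 = 30.8909
UCL = X̄̄ + A₂·R̄ = 3868.7000 + 0.373 × 30.8909 = 3880.2223

3880.22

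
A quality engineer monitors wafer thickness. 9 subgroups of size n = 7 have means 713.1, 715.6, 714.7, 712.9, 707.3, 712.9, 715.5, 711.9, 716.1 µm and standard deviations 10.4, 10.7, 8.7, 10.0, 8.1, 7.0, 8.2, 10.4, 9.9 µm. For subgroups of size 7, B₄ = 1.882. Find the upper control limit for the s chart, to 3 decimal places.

s̄ = (10.4 + 10.7 + 8.7 + 10.0 + 8.1 + 7.0 + 8.2 + 10.4 + 9.9) / 9 = 9.2667
UCL_s = B₄·s̄ = 1.882 × 9.2667 = 17.4399

17.440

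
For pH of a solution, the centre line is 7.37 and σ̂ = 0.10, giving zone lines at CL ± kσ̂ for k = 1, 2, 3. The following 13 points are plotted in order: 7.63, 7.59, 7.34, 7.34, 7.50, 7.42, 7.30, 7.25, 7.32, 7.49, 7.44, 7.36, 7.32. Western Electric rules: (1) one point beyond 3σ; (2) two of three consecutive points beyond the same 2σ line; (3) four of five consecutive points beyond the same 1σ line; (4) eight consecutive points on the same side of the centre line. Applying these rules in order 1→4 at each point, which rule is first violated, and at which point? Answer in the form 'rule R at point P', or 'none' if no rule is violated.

rule 2 at point 2

Zone of each point (C = within 1σ̂, B = 1σ̂–2σ̂, A = 2σ̂–3σ̂, * = beyond 3σ̂; sign = side of CL): 1:+A, 2:+A, 3:-C, 4:-C, 5:+B, 6:+C, 7:-C, 8:-B, 9:-C, 10:+B, 11:+C, 12:-C, 13:-C
Rule 2 (two of three consecutive points beyond the same 2σ limit) is satisfied at point 2.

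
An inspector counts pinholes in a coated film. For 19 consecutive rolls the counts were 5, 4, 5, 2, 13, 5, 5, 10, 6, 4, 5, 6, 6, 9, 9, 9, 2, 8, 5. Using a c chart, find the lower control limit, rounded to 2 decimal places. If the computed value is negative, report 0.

c̄ = (5 + 4 + 5 + 2 + 13 + 5 + 5 + 10 + 6 + 4 + 5 + 6 + 6 + 9 + 9 + 9 + 2 + 8 + 5) / 19 = 118 / 19 = 6.2105
LCL = c̄ − 3√c̄ = 6.2105 − 3 × 2.4921 = -1.2658 → 0 (cannot be negative)

0.00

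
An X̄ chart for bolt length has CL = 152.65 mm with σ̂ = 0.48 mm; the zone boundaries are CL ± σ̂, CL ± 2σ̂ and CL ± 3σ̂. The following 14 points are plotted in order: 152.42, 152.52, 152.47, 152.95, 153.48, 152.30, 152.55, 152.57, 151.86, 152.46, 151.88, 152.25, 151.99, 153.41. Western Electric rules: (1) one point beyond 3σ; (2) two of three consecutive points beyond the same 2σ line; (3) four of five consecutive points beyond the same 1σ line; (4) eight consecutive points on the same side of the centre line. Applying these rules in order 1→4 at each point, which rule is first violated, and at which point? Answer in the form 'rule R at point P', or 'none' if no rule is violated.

rule 4 at point 13

Zone of each point (C = within 1σ̂, B = 1σ̂–2σ̂, A = 2σ̂–3σ̂, * = beyond 3σ̂; sign = side of CL): 1:-C, 2:-C, 3:-C, 4:+C, 5:+B, 6:-C, 7:-C, 8:-C, 9:-B, 10:-C, 11:-B, 12:-C, 13:-B, 14:+B
Rule 4 (eight consecutive points on the same side of the centre line) is satisfied at point 13.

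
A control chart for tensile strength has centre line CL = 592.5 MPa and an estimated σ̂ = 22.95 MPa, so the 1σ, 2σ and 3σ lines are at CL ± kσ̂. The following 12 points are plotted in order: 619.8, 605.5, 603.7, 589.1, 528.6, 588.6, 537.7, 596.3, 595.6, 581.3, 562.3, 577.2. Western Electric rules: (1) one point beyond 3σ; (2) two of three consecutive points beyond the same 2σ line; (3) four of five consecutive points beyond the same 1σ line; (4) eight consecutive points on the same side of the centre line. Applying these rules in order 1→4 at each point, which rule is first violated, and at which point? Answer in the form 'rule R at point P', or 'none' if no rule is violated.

rule 2 at point 7

Zone of each point (C = within 1σ̂, B = 1σ̂–2σ̂, A = 2σ̂–3σ̂, * = beyond 3σ̂; sign = side of CL): 1:+B, 2:+C, 3:+C, 4:-C, 5:-A, 6:-C, 7:-A, 8:+C, 9:+C, 10:-C, 11:-B, 12:-C
Rule 2 (two of three consecutive points beyond the same 2σ limit) is satisfied at point 7.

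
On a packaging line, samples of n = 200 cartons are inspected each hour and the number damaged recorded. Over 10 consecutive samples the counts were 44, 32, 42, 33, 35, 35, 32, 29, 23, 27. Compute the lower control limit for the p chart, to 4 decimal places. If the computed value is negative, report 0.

p̄ = Σdᵢ / (k·n) = 332 / (10 × 200) = 0.16600
LCL = p̄ − 3·√(p̄(1−p̄)/n) = 0.16600 − 3 × 0.02631 = 0.08707

0.0871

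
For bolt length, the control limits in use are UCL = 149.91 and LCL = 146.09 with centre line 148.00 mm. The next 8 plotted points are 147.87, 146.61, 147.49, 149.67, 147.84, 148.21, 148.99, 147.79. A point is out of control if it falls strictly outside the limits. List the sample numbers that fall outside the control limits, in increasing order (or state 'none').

none

All 8 points lie within [146.09, 149.91].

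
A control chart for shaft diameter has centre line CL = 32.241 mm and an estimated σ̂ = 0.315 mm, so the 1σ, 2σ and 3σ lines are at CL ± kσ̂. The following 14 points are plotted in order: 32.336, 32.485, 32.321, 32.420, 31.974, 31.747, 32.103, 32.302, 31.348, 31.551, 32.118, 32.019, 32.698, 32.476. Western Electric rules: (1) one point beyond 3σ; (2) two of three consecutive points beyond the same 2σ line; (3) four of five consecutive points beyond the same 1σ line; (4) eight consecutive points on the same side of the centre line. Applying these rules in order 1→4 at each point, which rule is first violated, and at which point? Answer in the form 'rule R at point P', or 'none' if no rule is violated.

rule 2 at point 10

Zone of each point (C = within 1σ̂, B = 1σ̂–2σ̂, A = 2σ̂–3σ̂, * = beyond 3σ̂; sign = side of CL): 1:+C, 2:+C, 3:+C, 4:+C, 5:-C, 6:-B, 7:-C, 8:+C, 9:-A, 10:-A, 11:-C, 12:-C, 13:+B, 14:+C
Rule 2 (two of three consecutive points beyond the same 2σ limit) is satisfied at point 10.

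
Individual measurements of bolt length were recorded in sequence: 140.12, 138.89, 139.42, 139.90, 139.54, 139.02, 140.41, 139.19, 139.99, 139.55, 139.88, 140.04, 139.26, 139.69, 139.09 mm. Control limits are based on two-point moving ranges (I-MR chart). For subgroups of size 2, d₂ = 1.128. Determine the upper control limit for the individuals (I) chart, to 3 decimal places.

141.360

X̄ = (140.12 + 138.89 + 139.42 + 139.90 + 139.54 + 139.02 + 140.41 + 139.19 + 139.99 + 139.55 + 139.88 + 140.04 + 139.26 + 139.69 + 139.09) / 15 = 139.5993
Moving ranges: 1.23, 0.53, 0.48, 0.36, 0.52, 1.39, 1.22, 0.80, 0.44, 0.33, 0.16, 0.78, 0.43, 0.60; M̄R̄ = 9.2700 / 14 = 0.6621
UCL = X̄ + 3·M̄R̄/d₂ = 139.5993 + 3 × 0.6621 / 1.128 = 141.3604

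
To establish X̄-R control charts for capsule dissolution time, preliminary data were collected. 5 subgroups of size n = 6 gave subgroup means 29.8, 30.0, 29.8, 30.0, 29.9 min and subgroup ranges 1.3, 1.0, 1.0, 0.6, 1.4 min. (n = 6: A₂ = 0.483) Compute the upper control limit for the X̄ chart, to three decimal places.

30.412

X̄̄ = (29.8 + 30.0 + 29.8 + 30.0 + 29.9) / 5 = 149.5000 / 5 = 29.9000
R̄ = (1.3 + 1.0 + 1.0 + 0.6 + 1.4) / 5 = 5.3000 / 5 = 1.0600
UCL = X̄̄ + A₂·R̄ = 29.9000 + 0.483 × 1.0600 = 30.4120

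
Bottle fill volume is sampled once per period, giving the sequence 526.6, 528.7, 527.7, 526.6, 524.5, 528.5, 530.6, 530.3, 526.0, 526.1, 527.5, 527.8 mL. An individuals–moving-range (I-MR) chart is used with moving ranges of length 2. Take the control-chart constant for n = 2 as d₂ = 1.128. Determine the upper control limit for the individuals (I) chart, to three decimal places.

532.120

X̄ = (526.6 + 528.7 + 527.7 + 526.6 + 524.5 + 528.5 + 530.6 + 530.3 + 526.0 + 526.1 + 527.5 + 527.8) / 12 = 527.5750
Moving ranges: 2.1, 1.0, 1.1, 2.1, 4.0, 2.1, 0.3, 4.3, 0.1, 1.4, 0.3; M̄R̄ = 18.8000 / 11 = 1.7091
UCL = X̄ + 3·M̄R̄/d₂ = 527.5750 + 3 × 1.7091 / 1.128 = 532.1205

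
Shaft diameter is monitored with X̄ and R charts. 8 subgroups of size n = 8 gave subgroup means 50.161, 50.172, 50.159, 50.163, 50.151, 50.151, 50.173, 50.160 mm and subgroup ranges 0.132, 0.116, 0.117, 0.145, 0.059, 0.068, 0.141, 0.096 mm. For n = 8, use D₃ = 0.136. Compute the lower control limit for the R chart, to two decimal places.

R̄ = (0.132 + 0.116 + 0.117 + 0.145 + 0.059 + 0.068 + 0.141 + 0.096) / 8 = 0.8740 / 8 = 0.1092
LCL_R = D₃·R̄ = 0.136 × 0.1092 = 0.0149

0.01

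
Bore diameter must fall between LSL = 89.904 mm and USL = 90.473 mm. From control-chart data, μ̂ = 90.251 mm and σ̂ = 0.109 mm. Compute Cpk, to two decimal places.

0.68

Cpu = (USL − μ̂) / (3σ̂) = (90.473 − 90.251) / (3 × 0.109) = 0.6789; Cpl = (μ̂ − LSL) / (3σ̂) = (90.251 − 89.904) / (3 × 0.109) = 1.0612; Cpk = min(Cpu, Cpl) = 0.6789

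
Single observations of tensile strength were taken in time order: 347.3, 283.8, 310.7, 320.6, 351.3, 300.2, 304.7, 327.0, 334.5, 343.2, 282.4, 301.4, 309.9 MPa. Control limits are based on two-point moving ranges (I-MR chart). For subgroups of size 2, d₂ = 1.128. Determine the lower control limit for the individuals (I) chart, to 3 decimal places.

247.233

X̄ = (347.3 + 283.8 + 310.7 + 320.6 + 351.3 + 300.2 + 304.7 + 327.0 + 334.5 + 343.2 + 282.4 + 301.4 + 309.9) / 13 = 316.6923
Moving ranges: 63.5, 26.9, 9.9, 30.7, 51.1, 4.5, 22.3, 7.5, 8.7, 60.8, 19.0, 8.5; M̄R̄ = 313.4000 / 12 = 26.1167
LCL = X̄ − 3·M̄R̄/d₂ = 316.6923 − 3 × 26.1167 / 1.128 = 247.2331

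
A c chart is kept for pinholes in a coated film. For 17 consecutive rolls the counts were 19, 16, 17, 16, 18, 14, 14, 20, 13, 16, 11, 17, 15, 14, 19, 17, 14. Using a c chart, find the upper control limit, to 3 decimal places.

27.838

c̄ = (19 + 16 + 17 + 16 + 18 + 14 + 14 + 20 + 13 + 16 + 11 + 17 + 15 + 14 + 19 + 17 + 14) / 17 = 270 / 17 = 15.8824
UCL = c̄ + 3√c̄ = 15.8824 + 3 × √15.8824 = 15.8824 + 3 × 3.9853 = 27.8382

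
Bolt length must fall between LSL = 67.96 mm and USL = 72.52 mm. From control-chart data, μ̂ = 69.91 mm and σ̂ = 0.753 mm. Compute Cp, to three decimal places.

1.009

Cp = (USL − LSL) / (6σ̂) = (72.52 − 67.96) / (6 × 0.753) = 4.5600 / 4.5180 = 1.0093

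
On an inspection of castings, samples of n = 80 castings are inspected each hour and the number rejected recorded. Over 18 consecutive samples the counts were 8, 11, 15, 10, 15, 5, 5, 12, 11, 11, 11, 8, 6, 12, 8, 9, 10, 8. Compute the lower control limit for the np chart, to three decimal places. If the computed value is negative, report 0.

p̄ = Σdᵢ / (k·n) = 175 / (18 × 80) = 0.12153
LCL = np̄ − 3·√(np̄(1−p̄)) = 9.7222 − 3 × 2.9224 = 0.9549

0.955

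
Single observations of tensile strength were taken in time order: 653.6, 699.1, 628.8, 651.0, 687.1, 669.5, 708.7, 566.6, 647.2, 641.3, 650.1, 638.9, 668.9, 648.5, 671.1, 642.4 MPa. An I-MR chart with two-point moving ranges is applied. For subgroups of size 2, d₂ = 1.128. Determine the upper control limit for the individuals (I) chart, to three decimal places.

757.600

X̄ = (653.6 + 699.1 + 628.8 + 651.0 + 687.1 + 669.5 + 708.7 + 566.6 + 647.2 + 641.3 + 650.1 + 638.9 + 668.9 + 648.5 + 671.1 + 642.4) / 16 = 654.5500
Moving ranges: 45.5, 70.3, 22.2, 36.1, 17.6, 39.2, 142.1, 80.6, 5.9, 8.8, 11.2, 30.0, 20.4, 22.6, 28.7; M̄R̄ = 581.2000 / 15 = 38.7467
UCL = X̄ + 3·M̄R̄/d₂ = 654.5500 + 3 × 38.7467 / 1.128 = 757.5996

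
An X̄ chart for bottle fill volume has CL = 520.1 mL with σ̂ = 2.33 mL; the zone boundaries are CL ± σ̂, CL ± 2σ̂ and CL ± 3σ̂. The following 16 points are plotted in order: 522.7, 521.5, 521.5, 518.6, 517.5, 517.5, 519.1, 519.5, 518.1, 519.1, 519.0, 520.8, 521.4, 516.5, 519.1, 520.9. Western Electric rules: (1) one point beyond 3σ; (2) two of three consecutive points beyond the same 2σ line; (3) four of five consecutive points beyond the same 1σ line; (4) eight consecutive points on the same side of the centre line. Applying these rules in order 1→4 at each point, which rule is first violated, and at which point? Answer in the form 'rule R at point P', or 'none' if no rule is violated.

Zone of each point (C = within 1σ̂, B = 1σ̂–2σ̂, A = 2σ̂–3σ̂, * = beyond 3σ̂; sign = side of CL): 1:+B, 2:+C, 3:+C, 4:-C, 5:-B, 6:-B, 7:-C, 8:-C, 9:-C, 10:-C, 11:-C, 12:+C, 13:+C, 14:-B, 15:-C, 16:+C
Rule 4 (eight consecutive points on the same side of the centre line) is satisfied at point 11.

rule 4 at point 11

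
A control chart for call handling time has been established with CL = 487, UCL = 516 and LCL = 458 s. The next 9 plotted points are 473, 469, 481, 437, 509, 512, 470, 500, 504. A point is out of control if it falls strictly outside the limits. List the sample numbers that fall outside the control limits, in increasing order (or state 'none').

4

Compare each point to [458, 516]: sample 4 = 437 < LCL.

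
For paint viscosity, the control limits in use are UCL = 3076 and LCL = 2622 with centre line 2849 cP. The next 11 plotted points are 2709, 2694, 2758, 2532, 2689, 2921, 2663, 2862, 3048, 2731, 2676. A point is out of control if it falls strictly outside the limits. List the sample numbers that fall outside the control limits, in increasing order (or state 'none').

Compare each point to [2622, 3076]: sample 4 = 2532 < LCL.

4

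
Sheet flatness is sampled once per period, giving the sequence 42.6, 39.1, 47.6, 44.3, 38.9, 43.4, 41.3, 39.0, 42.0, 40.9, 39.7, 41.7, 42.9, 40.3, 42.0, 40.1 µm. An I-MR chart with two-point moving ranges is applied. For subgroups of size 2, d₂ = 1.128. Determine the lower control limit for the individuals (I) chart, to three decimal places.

33.758

X̄ = (42.6 + 39.1 + 47.6 + 44.3 + 38.9 + 43.4 + 41.3 + 39.0 + 42.0 + 40.9 + 39.7 + 41.7 + 42.9 + 40.3 + 42.0 + 40.1) / 16 = 41.6125
Moving ranges: 3.5, 8.5, 3.3, 5.4, 4.5, 2.1, 2.3, 3.0, 1.1, 1.2, 2.0, 1.2, 2.6, 1.7, 1.9; M̄R̄ = 44.3000 / 15 = 2.9533
LCL = X̄ − 3·M̄R̄/d₂ = 41.6125 − 3 × 2.9533 / 1.128 = 33.7579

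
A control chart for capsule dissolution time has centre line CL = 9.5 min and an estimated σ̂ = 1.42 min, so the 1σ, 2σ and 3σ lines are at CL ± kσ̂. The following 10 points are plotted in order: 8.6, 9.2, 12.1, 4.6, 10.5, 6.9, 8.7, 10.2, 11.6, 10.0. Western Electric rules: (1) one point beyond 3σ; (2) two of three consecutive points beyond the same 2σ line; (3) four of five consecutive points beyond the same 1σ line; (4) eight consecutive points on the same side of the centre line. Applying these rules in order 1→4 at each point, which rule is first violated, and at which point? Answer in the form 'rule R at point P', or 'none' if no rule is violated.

Zone of each point (C = within 1σ̂, B = 1σ̂–2σ̂, A = 2σ̂–3σ̂, * = beyond 3σ̂; sign = side of CL): 1:-C, 2:-C, 3:+B, 4:-*, 5:+C, 6:-B, 7:-C, 8:+C, 9:+B, 10:+C
Rule 1 (one point beyond the 3σ limits) is satisfied at point 4.

rule 1 at point 4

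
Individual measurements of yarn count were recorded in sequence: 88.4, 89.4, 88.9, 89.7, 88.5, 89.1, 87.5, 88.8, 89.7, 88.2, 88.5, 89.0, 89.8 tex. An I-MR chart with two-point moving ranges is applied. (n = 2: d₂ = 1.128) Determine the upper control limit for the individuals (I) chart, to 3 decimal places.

91.323

X̄ = (88.4 + 89.4 + 88.9 + 89.7 + 88.5 + 89.1 + 87.5 + 88.8 + 89.7 + 88.2 + 88.5 + 89.0 + 89.8) / 13 = 88.8846
Moving ranges: 1.0, 0.5, 0.8, 1.2, 0.6, 1.6, 1.3, 0.9, 1.5, 0.3, 0.5, 0.8; M̄R̄ = 11.0000 / 12 = 0.9167
UCL = X̄ + 3·M̄R̄/d₂ = 88.8846 + 3 × 0.9167 / 1.128 = 91.3226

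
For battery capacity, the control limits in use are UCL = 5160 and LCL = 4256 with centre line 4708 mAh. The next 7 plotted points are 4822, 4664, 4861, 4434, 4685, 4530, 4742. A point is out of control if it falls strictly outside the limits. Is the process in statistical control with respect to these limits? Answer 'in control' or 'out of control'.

All 7 points lie within [4256, 5160].

in control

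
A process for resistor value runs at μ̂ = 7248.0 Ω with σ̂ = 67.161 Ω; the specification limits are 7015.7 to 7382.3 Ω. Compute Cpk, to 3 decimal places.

Cpu = (USL − μ̂) / (3σ̂) = (7382.3 − 7248.0) / (3 × 67.161) = 0.6666; Cpl = (μ̂ − LSL) / (3σ̂) = (7248.0 − 7015.7) / (3 × 67.161) = 1.1530; Cpk = min(Cpu, Cpl) = 0.6666

0.667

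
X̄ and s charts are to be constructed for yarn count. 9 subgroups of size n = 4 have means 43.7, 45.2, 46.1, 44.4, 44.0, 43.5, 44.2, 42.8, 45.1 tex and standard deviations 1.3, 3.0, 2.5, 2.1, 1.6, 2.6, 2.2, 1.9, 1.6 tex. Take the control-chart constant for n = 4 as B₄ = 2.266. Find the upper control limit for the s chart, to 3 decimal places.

4.733

s̄ = (1.3 + 3.0 + 2.5 + 2.1 + 1.6 + 2.6 + 2.2 + 1.9 + 1.6) / 9 = 2.0889
UCL_s = B₄·s̄ = 2.266 × 2.0889 = 4.7334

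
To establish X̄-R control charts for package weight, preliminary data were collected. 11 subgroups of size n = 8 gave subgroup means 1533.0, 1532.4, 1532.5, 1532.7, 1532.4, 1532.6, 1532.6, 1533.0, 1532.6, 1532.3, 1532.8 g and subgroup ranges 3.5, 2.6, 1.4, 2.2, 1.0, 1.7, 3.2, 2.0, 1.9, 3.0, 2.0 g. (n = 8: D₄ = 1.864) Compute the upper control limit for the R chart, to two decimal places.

R̄ = (3.5 + 2.6 + 1.4 + 2.2 + 1.0 + 1.7 + 3.2 + 2.0 + 1.9 + 3.0 + 2.0) / 11 = 24.5000 / 11 = 2.2273
UCL_R = D₄·R̄ = 1.864 × 2.2273 = 4.1516

4.15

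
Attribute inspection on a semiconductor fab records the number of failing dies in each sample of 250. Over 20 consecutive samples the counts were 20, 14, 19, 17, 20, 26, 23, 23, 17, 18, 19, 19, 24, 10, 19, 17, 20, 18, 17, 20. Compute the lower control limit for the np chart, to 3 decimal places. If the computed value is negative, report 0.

6.430

p̄ = Σdᵢ / (k·n) = 380 / (20 × 250) = 0.07600
LCL = np̄ − 3·√(np̄(1−p̄)) = 19.0000 − 3 × 4.1900 = 6.4300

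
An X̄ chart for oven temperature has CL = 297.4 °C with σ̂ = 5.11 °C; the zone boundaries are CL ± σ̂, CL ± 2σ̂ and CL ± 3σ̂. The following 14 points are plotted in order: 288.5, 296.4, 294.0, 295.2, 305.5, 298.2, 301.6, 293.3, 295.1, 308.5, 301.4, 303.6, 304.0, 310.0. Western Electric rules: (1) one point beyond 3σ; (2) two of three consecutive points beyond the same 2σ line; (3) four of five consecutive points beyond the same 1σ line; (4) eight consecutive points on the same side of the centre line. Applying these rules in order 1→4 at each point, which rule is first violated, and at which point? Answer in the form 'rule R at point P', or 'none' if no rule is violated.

Zone of each point (C = within 1σ̂, B = 1σ̂–2σ̂, A = 2σ̂–3σ̂, * = beyond 3σ̂; sign = side of CL): 1:-B, 2:-C, 3:-C, 4:-C, 5:+B, 6:+C, 7:+C, 8:-C, 9:-C, 10:+A, 11:+C, 12:+B, 13:+B, 14:+A
Rule 3 (four of five consecutive points beyond the same 1σ limit) is satisfied at point 14.

rule 3 at point 14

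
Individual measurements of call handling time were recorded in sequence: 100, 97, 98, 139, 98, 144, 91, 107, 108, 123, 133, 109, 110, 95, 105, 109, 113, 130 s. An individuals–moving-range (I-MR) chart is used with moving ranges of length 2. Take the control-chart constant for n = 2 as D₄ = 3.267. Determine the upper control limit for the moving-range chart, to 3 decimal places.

Moving ranges: 3, 1, 41, 41, 46, 53, 16, 1, 15, 10, 24, 1, 15, 10, 4, 4, 17; M̄R̄ = 302.0000 / 17 = 17.7647
UCL_MR = D₄·M̄R̄ = 3.267 × 17.7647 = 58.0373

58.037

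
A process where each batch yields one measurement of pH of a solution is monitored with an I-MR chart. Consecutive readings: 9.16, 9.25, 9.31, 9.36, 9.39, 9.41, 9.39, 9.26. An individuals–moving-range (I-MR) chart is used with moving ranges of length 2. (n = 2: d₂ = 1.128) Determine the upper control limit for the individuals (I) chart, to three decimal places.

9.468

X̄ = (9.16 + 9.25 + 9.31 + 9.36 + 9.39 + 9.41 + 9.39 + 9.26) / 8 = 9.3163
Moving ranges: 0.09, 0.06, 0.05, 0.03, 0.02, 0.02, 0.13; M̄R̄ = 0.4000 / 7 = 0.0571
UCL = X̄ + 3·M̄R̄/d₂ = 9.3163 + 3 × 0.0571 / 1.128 = 9.4682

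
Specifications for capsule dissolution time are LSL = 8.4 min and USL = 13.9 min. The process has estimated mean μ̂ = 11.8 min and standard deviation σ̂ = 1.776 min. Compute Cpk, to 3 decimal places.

Cpu = (USL − μ̂) / (3σ̂) = (13.9 − 11.8) / (3 × 1.776) = 0.3941; Cpl = (μ̂ − LSL) / (3σ̂) = (11.8 − 8.4) / (3 × 1.776) = 0.6381; Cpk = min(Cpu, Cpl) = 0.3941

0.394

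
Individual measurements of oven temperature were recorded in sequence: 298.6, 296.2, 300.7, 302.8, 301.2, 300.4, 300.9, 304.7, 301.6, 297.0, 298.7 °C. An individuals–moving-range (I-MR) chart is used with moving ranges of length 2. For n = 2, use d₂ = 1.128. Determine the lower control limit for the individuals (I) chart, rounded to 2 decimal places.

293.58

X̄ = (298.6 + 296.2 + 300.7 + 302.8 + 301.2 + 300.4 + 300.9 + 304.7 + 301.6 + 297.0 + 298.7) / 11 = 300.2545
Moving ranges: 2.4, 4.5, 2.1, 1.6, 0.8, 0.5, 3.8, 3.1, 4.6, 1.7; M̄R̄ = 25.1000 / 10 = 2.5100
LCL = X̄ − 3·M̄R̄/d₂ = 300.2545 − 3 × 2.5100 / 1.128 = 293.5790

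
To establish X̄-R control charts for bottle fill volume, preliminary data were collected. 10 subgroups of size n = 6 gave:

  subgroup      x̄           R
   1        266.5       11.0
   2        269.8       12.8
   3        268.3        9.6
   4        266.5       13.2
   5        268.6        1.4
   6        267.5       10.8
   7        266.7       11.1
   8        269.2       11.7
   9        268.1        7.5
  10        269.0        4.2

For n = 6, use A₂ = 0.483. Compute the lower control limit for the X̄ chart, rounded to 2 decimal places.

X̄̄ = (266.5 + 269.8 + 268.3 + 266.5 + 268.6 + 267.5 + 266.7 + 269.2 + 268.1 + 269.0) / 10 = 2680.2000 / 10 = 268.0200
R̄ = (11.0 + 12.8 + 9.6 + 13.2 + 1.4 + 10.8 + 11.1 + 11.7 + 7.5 + 4.2) / 10 = 93.3000 / 10 = 9.3300
LCL = X̄̄ − A₂·R̄ = 268.0200 − 0.483 × 9.3300 = 263.5136

263.51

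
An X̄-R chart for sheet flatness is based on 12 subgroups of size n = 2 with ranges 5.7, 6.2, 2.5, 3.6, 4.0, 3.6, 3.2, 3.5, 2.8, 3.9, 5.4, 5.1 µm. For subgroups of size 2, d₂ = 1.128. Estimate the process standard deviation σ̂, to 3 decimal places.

3.657

R̄ = (5.7 + 6.2 + 2.5 + 3.6 + 4.0 + 3.6 + 3.2 + 3.5 + 2.8 + 3.9 + 5.4 + 5.1) / 12 = 4.1250
σ̂ = R̄ / d₂ = 4.1250 / 1.128 = 3.6569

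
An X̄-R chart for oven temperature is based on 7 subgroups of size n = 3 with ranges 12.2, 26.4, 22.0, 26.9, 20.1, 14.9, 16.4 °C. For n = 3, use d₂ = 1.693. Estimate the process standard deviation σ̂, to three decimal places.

11.721

R̄ = (12.2 + 26.4 + 22.0 + 26.9 + 20.1 + 14.9 + 16.4) / 7 = 19.8429
σ̂ = R̄ / d₂ = 19.8429 / 1.693 = 11.7205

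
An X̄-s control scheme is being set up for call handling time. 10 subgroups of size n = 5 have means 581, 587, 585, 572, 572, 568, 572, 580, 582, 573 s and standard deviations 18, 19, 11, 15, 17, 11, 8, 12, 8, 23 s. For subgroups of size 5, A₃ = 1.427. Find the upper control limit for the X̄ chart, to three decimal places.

X̄̄ = (581 + 587 + 585 + 572 + 572 + 568 + 572 + 580 + 582 + 573) / 10 = 577.2000
s̄ = (18 + 19 + 11 + 15 + 17 + 11 + 8 + 12 + 8 + 23) / 10 = 14.2000
UCL = X̄̄ + A₃·s̄ = 577.2000 + 1.427 × 14.2000 = 597.4634

597.463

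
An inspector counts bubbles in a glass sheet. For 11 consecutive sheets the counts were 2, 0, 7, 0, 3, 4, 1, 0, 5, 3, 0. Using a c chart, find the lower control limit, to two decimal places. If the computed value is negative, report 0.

c̄ = (2 + 0 + 7 + 0 + 3 + 4 + 1 + 0 + 5 + 3 + 0) / 11 = 25 / 11 = 2.2727
LCL = c̄ − 3√c̄ = 2.2727 − 3 × 1.5076 = -2.2499 → 0 (cannot be negative)

0.00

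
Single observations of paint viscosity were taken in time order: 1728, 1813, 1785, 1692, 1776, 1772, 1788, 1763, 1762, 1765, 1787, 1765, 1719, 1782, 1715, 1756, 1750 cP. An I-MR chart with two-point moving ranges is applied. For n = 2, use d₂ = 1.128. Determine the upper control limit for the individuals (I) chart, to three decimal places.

X̄ = (1728 + 1813 + 1785 + 1692 + 1776 + 1772 + 1788 + 1763 + 1762 + 1765 + 1787 + 1765 + 1719 + 1782 + 1715 + 1756 + 1750) / 17 = 1759.8824
Moving ranges: 85, 28, 93, 84, 4, 16, 25, 1, 3, 22, 22, 46, 63, 67, 41, 6; M̄R̄ = 606.0000 / 16 = 37.8750
UCL = X̄ + 3·M̄R̄/d₂ = 1759.8824 + 3 × 37.8750 / 1.128 = 1860.6137

1860.614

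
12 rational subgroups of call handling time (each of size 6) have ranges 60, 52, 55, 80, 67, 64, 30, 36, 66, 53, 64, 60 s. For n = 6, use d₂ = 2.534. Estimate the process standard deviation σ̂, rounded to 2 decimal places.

R̄ = (60 + 52 + 55 + 80 + 67 + 64 + 30 + 36 + 66 + 53 + 64 + 60) / 12 = 57.2500
σ̂ = R̄ / d₂ = 57.2500 / 2.534 = 22.5927

22.59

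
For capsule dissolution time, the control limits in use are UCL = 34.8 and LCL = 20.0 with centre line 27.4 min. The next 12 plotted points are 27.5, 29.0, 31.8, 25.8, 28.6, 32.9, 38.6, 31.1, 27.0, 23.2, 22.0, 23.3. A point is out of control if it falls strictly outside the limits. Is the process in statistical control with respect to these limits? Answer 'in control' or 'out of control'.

Compare each point to [20.0, 34.8]: sample 7 = 38.6 > UCL.

out of control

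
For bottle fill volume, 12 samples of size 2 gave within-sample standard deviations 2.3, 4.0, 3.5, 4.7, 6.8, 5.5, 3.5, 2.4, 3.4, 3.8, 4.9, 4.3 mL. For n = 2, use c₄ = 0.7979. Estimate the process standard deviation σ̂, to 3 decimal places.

s̄ = (2.3 + 4.0 + 3.5 + 4.7 + 6.8 + 5.5 + 3.5 + 2.4 + 3.4 + 3.8 + 4.9 + 4.3) / 12 = 4.0917
σ̂ = s̄ / c₄ = 4.0917 / 0.7979 = 5.1280

5.128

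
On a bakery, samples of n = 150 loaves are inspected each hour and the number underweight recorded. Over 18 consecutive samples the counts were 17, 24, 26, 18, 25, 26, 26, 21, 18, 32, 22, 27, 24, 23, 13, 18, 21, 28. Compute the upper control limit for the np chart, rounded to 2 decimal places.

35.89

p̄ = Σdᵢ / (k·n) = 409 / (18 × 150) = 0.15148
UCL = np̄ + 3·√(np̄(1−p̄)) = 22.7222 + 3 × √(22.7222×0.84852) = 22.7222 + 3 × 4.3909 = 35.8950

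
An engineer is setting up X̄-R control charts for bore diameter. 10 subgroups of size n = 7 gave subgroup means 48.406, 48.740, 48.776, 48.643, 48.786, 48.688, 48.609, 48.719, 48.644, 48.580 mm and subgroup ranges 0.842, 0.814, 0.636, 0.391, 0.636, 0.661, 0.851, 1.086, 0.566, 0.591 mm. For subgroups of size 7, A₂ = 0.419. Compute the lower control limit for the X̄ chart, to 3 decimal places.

X̄̄ = (48.406 + 48.740 + 48.776 + 48.643 + 48.786 + 48.688 + 48.609 + 48.719 + 48.644 + 48.580) / 10 = 486.5910 / 10 = 48.6591
R̄ = (0.842 + 0.814 + 0.636 + 0.391 + 0.636 + 0.661 + 0.851 + 1.086 + 0.566 + 0.591) / 10 = 7.0740 / 10 = 0.7074
LCL = X̄̄ − A₂·R̄ = 48.6591 − 0.419 × 0.7074 = 48.3627

48.363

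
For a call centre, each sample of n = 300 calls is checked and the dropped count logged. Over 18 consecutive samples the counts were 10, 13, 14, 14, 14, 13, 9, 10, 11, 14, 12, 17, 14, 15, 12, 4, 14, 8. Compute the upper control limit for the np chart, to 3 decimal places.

22.339

p̄ = Σdᵢ / (k·n) = 218 / (18 × 300) = 0.04037
UCL = np̄ + 3·√(np̄(1−p̄)) = 12.1111 + 3 × √(12.1111×0.95963) = 12.1111 + 3 × 3.4091 = 22.3385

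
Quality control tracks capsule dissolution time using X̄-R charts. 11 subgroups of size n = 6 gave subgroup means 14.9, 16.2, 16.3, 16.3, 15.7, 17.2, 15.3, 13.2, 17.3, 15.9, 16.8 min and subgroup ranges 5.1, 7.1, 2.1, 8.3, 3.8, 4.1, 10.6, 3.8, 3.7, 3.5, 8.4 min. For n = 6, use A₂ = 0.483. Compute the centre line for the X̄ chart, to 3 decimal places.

15.918

X̄̄ = (14.9 + 16.2 + 16.3 + 16.3 + 15.7 + 17.2 + 15.3 + 13.2 + 17.3 + 15.9 + 16.8) / 11 = 175.1000 / 11 = 15.9182
CL = X̄̄ = 15.9182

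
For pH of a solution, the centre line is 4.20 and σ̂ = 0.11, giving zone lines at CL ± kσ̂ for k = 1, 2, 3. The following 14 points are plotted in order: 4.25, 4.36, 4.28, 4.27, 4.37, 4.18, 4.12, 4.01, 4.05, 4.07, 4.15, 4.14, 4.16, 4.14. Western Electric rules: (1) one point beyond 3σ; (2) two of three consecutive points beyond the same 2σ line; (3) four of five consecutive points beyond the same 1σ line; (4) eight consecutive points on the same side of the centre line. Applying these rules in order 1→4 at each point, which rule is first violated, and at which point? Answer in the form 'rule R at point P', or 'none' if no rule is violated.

Zone of each point (C = within 1σ̂, B = 1σ̂–2σ̂, A = 2σ̂–3σ̂, * = beyond 3σ̂; sign = side of CL): 1:+C, 2:+B, 3:+C, 4:+C, 5:+B, 6:-C, 7:-C, 8:-B, 9:-B, 10:-B, 11:-C, 12:-C, 13:-C, 14:-C
Rule 4 (eight consecutive points on the same side of the centre line) is satisfied at point 13.

rule 4 at point 13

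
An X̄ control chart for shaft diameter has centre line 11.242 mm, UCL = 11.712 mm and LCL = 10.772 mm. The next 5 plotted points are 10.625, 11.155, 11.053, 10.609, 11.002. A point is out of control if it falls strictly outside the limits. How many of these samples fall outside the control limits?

Compare each point to [10.772, 11.712]: sample 1 = 10.625 < LCL; sample 4 = 10.609 < LCL.

2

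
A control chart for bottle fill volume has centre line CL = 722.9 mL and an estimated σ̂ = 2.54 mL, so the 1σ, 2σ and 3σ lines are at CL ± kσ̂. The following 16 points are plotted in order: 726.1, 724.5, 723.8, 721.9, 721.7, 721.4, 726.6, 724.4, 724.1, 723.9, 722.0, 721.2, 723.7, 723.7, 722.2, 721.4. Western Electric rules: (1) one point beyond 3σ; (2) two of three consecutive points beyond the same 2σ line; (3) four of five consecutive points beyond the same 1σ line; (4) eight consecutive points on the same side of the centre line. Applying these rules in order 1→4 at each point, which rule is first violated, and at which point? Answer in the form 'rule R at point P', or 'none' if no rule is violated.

none

Zone of each point (C = within 1σ̂, B = 1σ̂–2σ̂, A = 2σ̂–3σ̂, * = beyond 3σ̂; sign = side of CL): 1:+B, 2:+C, 3:+C, 4:-C, 5:-C, 6:-C, 7:+B, 8:+C, 9:+C, 10:+C, 11:-C, 12:-C, 13:+C, 14:+C, 15:-C, 16:-C
No rule fires across all 16 points.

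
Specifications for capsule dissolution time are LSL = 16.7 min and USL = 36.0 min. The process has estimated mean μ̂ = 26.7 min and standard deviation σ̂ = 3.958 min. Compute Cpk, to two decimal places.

Cpu = (USL − μ̂) / (3σ̂) = (36.0 − 26.7) / (3 × 3.958) = 0.7832; Cpl = (μ̂ − LSL) / (3σ̂) = (26.7 − 16.7) / (3 × 3.958) = 0.8422; Cpk = min(Cpu, Cpl) = 0.7832

0.78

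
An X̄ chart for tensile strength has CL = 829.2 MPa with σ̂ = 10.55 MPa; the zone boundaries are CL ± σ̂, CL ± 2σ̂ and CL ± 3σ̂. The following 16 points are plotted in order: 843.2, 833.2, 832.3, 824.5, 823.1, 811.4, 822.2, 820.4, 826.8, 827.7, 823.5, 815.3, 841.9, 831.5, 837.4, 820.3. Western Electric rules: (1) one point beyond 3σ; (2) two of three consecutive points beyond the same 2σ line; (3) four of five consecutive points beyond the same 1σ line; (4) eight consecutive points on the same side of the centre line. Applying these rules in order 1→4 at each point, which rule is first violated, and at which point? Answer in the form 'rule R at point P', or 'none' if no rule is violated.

Zone of each point (C = within 1σ̂, B = 1σ̂–2σ̂, A = 2σ̂–3σ̂, * = beyond 3σ̂; sign = side of CL): 1:+B, 2:+C, 3:+C, 4:-C, 5:-C, 6:-B, 7:-C, 8:-C, 9:-C, 10:-C, 11:-C, 12:-B, 13:+B, 14:+C, 15:+C, 16:-C
Rule 4 (eight consecutive points on the same side of the centre line) is satisfied at point 11.

rule 4 at point 11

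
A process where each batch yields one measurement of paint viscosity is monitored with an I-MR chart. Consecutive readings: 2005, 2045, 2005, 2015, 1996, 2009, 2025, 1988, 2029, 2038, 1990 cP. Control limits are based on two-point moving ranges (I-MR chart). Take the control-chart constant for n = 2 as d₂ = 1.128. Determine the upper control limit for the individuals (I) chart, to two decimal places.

2085.79

X̄ = (2005 + 2045 + 2005 + 2015 + 1996 + 2009 + 2025 + 1988 + 2029 + 2038 + 1990) / 11 = 2013.1818
Moving ranges: 40, 40, 10, 19, 13, 16, 37, 41, 9, 48; M̄R̄ = 273.0000 / 10 = 27.3000
UCL = X̄ + 3·M̄R̄/d₂ = 2013.1818 + 3 × 27.3000 / 1.128 = 2085.7882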